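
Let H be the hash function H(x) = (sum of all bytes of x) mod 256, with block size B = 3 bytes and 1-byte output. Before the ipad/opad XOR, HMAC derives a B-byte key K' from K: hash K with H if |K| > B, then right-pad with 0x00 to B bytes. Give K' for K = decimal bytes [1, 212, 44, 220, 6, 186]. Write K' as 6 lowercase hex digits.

|K| = 6 > B = 3, so first hash the key.
H(K): sum = 1+212+44+220+6+186 = 669; mod 256 = 157 → 9d.
Zero-pad H(K) = 9d to 3 bytes: K' = 9d 00 00.

9d0000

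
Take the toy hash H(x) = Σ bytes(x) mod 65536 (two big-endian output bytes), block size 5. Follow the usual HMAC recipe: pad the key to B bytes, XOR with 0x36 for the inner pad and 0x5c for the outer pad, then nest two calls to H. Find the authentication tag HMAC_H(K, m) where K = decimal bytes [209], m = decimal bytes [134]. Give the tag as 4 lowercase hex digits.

0244

Key decimal bytes [209] = d1 is 1 byte ≤ B = 5; zero-pad to 5 bytes: K' = d1 00 00 00 00.
K' ⊕ ipad = e7 36 36 36 36.  K' ⊕ opad = 8d 5c 5c 5c 5c.
Inner input = (K'⊕ipad) ∥ m = e7 36 36 36 36 ∥ 86.
Inner hash: sum = 231+54+54+54+54+134 = 581 → 02 45.
Outer input = (K'⊕opad) ∥ inner = 8d 5c 5c 5c 5c ∥ 02 45.
Outer hash (tag): sum = 141+92+92+92+92+2+69 = 580 → 02 44.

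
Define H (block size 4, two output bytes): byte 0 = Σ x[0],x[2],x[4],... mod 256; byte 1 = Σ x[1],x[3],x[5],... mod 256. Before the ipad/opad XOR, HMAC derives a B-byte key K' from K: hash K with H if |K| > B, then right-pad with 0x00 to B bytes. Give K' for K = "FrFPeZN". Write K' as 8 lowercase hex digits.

3f1c0000

|K| = 7 > B = 4, so first hash the key.
H(K): even-index sum = 319 mod 256 = 63; odd-index sum = 284 mod 256 = 28 → 3f 1c.
Zero-pad H(K) = 3f 1c to 4 bytes: K' = 3f 1c 00 00.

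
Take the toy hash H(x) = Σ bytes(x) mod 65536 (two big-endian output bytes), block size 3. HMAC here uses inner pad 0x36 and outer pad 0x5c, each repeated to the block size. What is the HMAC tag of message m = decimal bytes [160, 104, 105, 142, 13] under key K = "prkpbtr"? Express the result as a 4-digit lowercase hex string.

Key "prkpbtr" = 70 72 6b 70 62 74 72 is 7 bytes > B = 3, so hash it first: H(key) = 03 05, then zero-pad to 3 bytes: K' = 03 05 00.
K' ⊕ ipad = 35 33 36.  K' ⊕ opad = 5f 59 5c.
Inner input = (K'⊕ipad) ∥ m = 35 33 36 ∥ a0 68 69 8e 0d.
Inner hash: sum = 53+51+54+160+104+105+142+13 = 682 → 02 aa.
Outer input = (K'⊕opad) ∥ inner = 5f 59 5c ∥ 02 aa.
Outer hash (tag): sum = 95+89+92+2+170 = 448 → 01 c0.

01c0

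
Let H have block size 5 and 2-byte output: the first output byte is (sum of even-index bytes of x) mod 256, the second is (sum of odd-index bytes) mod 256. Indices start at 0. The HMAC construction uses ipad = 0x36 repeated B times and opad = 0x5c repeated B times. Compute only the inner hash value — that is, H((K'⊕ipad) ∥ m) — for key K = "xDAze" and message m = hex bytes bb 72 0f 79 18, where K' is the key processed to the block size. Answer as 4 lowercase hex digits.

03a0

Key "xDAze" = 78 44 41 7a 65 is exactly B = 5 bytes: K' = 78 44 41 7a 65.
K' ⊕ ipad = 4e 72 77 4c 53.
Inner input = 4e 72 77 4c 53 ∥ bb 72 0f 79 18.
Inner hash: even-index sum = 515 mod 256 = 3; odd-index sum = 416 mod 256 = 160 → 03 a0.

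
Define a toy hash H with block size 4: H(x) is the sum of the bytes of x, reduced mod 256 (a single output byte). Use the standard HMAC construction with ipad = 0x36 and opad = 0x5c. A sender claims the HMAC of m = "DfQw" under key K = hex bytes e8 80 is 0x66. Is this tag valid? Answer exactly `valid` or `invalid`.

Key hex bytes e8 80 is 2 bytes ≤ B = 4; zero-pad to 4 bytes: K' = e8 80 00 00.
K' ⊕ ipad = de b6 36 36; K' ⊕ opad = b4 dc 5c 5c.
Inner hash: sum = 222+182+54+54+68+102+81+119 = 882; mod 256 = 114 → 72.
Outer hash (recomputed tag): sum = 180+220+92+92+114 = 698; mod 256 = 186 → ba.
Recomputed tag = ba; claimed = 66 → mismatch.

invalid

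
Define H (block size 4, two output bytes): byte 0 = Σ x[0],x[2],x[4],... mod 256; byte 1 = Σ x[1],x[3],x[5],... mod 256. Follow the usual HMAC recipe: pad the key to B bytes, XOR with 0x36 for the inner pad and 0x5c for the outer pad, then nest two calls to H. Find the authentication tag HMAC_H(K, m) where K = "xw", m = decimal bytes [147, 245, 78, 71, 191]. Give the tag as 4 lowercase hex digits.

Key "xw" = 78 77 is 2 bytes ≤ B = 4; zero-pad to 4 bytes: K' = 78 77 00 00.
K' ⊕ ipad = 4e 41 36 36.  K' ⊕ opad = 24 2b 5c 5c.
Inner input = (K'⊕ipad) ∥ m = 4e 41 36 36 ∥ 93 f5 4e 47 bf.
Inner hash: even-index sum = 548 mod 256 = 36; odd-index sum = 435 mod 256 = 179 → 24 b3.
Outer input = (K'⊕opad) ∥ inner = 24 2b 5c 5c ∥ 24 b3.
Outer hash (tag): even-index sum = 164 mod 256 = 164; odd-index sum = 314 mod 256 = 58 → a4 3a.

a43a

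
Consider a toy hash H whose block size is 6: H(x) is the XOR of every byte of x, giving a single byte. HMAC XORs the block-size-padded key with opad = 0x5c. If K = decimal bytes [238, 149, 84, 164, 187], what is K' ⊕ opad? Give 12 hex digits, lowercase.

Key decimal bytes [238, 149, 84, 164, 187] = ee 95 54 a4 bb is 5 bytes ≤ B = 6; zero-pad to 6 bytes: K' = ee 95 54 a4 bb 00.
XOR each byte with 0x5c: ee⊕5c=b2, 95⊕5c=c9, 54⊕5c=08, a4⊕5c=f8, bb⊕5c=e7, 00⊕5c=5c.

b2c908f8e75c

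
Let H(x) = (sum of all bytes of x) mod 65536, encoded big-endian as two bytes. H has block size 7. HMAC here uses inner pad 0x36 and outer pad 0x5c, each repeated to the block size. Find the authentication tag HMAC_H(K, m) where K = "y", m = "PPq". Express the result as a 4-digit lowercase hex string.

02f3

Key "y" = 79 is 1 byte ≤ B = 7; zero-pad to 7 bytes: K' = 79 00 00 00 00 00 00.
K' ⊕ ipad = 4f 36 36 36 36 36 36.  K' ⊕ opad = 25 5c 5c 5c 5c 5c 5c.
Inner input = (K'⊕ipad) ∥ m = 4f 36 36 36 36 36 36 ∥ 50 50 71.
Inner hash: sum = 79+54+54+54+54+54+54+80+80+113 = 676 → 02 a4.
Outer input = (K'⊕opad) ∥ inner = 25 5c 5c 5c 5c 5c 5c ∥ 02 a4.
Outer hash (tag): sum = 37+92+92+92+92+92+92+2+164 = 755 → 02 f3.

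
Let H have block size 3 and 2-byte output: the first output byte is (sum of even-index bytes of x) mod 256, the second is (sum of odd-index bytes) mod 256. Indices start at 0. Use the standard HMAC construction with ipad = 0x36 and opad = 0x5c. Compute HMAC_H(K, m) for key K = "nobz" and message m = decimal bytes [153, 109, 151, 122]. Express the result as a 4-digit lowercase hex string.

f7b8

Key "nobz" = 6e 6f 62 7a is 4 bytes > B = 3, so hash it first: H(key) = d0 e9, then zero-pad to 3 bytes: K' = d0 e9 00.
K' ⊕ ipad = e6 df 36.  K' ⊕ opad = 8c b5 5c.
Inner input = (K'⊕ipad) ∥ m = e6 df 36 ∥ 99 6d 97 7a.
Inner hash: even-index sum = 515 mod 256 = 3; odd-index sum = 527 mod 256 = 15 → 03 0f.
Outer input = (K'⊕opad) ∥ inner = 8c b5 5c ∥ 03 0f.
Outer hash (tag): even-index sum = 247 mod 256 = 247; odd-index sum = 184 mod 256 = 184 → f7 b8.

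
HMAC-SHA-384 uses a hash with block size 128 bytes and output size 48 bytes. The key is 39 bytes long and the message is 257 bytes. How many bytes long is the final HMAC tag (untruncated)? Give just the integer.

The tag is one SHA-384 digest: 48 bytes.

48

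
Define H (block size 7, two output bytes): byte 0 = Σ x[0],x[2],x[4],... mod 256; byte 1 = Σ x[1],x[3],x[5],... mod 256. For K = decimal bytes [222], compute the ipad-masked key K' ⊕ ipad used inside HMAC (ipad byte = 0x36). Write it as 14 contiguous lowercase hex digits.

e8363636363636

Key decimal bytes [222] = de is 1 byte ≤ B = 7; zero-pad to 7 bytes: K' = de 00 00 00 00 00 00.
XOR each byte with 0x36: de⊕36=e8, 00⊕36=36, 00⊕36=36, 00⊕36=36, 00⊕36=36, 00⊕36=36, 00⊕36=36.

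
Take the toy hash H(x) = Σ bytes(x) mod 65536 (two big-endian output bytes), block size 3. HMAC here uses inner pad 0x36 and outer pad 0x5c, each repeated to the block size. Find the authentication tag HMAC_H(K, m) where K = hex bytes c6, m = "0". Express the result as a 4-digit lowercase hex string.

Key hex bytes c6 is 1 byte ≤ B = 3; zero-pad to 3 bytes: K' = c6 00 00.
K' ⊕ ipad = f0 36 36.  K' ⊕ opad = 9a 5c 5c.
Inner input = (K'⊕ipad) ∥ m = f0 36 36 ∥ 30.
Inner hash: sum = 240+54+54+48 = 396 → 01 8c.
Outer input = (K'⊕opad) ∥ inner = 9a 5c 5c ∥ 01 8c.
Outer hash (tag): sum = 154+92+92+1+140 = 479 → 01 df.

01df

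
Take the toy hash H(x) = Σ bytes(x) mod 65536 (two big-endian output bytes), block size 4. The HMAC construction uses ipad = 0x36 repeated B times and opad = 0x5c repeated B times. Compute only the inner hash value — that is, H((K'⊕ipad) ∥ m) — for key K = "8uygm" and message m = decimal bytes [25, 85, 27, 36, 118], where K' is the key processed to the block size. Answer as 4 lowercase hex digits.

0292

Key "8uygm" = 38 75 79 67 6d is 5 bytes > B = 4, so hash it first: H(key) = 01 fa, then zero-pad to 4 bytes: K' = 01 fa 00 00.
K' ⊕ ipad = 37 cc 36 36.
Inner input = 37 cc 36 36 ∥ 19 55 1b 24 76.
Inner hash: sum = 55+204+54+54+25+85+27+36+118 = 658 → 02 92.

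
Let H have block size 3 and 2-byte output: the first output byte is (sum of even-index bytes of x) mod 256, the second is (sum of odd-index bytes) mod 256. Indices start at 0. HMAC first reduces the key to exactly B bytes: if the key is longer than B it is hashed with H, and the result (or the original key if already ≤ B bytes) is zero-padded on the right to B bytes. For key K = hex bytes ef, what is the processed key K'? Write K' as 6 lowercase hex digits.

ef0000

Key hex bytes ef is 1 byte ≤ B = 3; zero-pad to 3 bytes: K' = ef 00 00.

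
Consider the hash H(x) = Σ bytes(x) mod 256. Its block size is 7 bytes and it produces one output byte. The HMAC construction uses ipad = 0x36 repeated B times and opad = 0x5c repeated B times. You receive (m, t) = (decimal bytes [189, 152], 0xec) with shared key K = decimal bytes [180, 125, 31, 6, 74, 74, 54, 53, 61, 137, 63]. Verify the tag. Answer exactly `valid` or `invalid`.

Key decimal bytes [180, 125, 31, 6, 74, 74, 54, 53, 61, 137, 63] = b4 7d 1f 06 4a 4a 36 35 3d 89 3f is 11 bytes > B = 7, so hash it first: H(key) = 5a, then zero-pad to 7 bytes: K' = 5a 00 00 00 00 00 00.
K' ⊕ ipad = 6c 36 36 36 36 36 36; K' ⊕ opad = 06 5c 5c 5c 5c 5c 5c.
Inner hash: sum = 108+54+54+54+54+54+54+189+152 = 773; mod 256 = 5 → 05.
Outer hash (recomputed tag): sum = 6+92+92+92+92+92+92+5 = 563; mod 256 = 51 → 33.
Recomputed tag = 33; claimed = ec → mismatch.

invalid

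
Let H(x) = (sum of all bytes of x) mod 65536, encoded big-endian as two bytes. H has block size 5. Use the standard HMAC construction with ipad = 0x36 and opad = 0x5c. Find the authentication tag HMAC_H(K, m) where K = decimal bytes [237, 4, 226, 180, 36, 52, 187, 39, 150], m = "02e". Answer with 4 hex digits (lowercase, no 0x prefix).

Key decimal bytes [237, 4, 226, 180, 36, 52, 187, 39, 150] = ed 04 e2 b4 24 34 bb 27 96 is 9 bytes > B = 5, so hash it first: H(key) = 04 57, then zero-pad to 5 bytes: K' = 04 57 00 00 00.
K' ⊕ ipad = 32 61 36 36 36.  K' ⊕ opad = 58 0b 5c 5c 5c.
Inner input = (K'⊕ipad) ∥ m = 32 61 36 36 36 ∥ 30 32 65.
Inner hash: sum = 50+97+54+54+54+48+50+101 = 508 → 01 fc.
Outer input = (K'⊕opad) ∥ inner = 58 0b 5c 5c 5c ∥ 01 fc.
Outer hash (tag): sum = 88+11+92+92+92+1+252 = 628 → 02 74.

0274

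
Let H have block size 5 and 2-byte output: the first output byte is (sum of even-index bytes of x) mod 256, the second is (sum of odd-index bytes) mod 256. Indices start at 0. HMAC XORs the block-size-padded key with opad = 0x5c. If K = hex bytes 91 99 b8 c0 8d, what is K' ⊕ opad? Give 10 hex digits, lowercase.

Key hex bytes 91 99 b8 c0 8d is exactly B = 5 bytes: K' = 91 99 b8 c0 8d.
XOR each byte with 0x5c: 91⊕5c=cd, 99⊕5c=c5, b8⊕5c=e4, c0⊕5c=9c, 8d⊕5c=d1.

cdc5e49cd1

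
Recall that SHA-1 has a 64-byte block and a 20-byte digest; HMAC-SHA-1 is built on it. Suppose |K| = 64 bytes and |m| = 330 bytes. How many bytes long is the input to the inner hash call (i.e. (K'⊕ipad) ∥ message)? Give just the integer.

394

Key is 64 ≤ 64 bytes, zero-padded: |K'| = 64.
Inner input = (K'⊕ipad) ∥ m → 64 + 330 = 394 bytes.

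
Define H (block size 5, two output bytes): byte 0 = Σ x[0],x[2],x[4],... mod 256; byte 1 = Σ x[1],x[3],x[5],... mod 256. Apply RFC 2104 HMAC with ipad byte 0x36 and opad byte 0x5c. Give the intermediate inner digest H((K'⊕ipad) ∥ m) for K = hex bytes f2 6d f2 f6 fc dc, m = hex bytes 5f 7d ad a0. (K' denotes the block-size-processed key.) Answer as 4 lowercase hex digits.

Key hex bytes f2 6d f2 f6 fc dc is 6 bytes > B = 5, so hash it first: H(key) = e0 3f, then zero-pad to 5 bytes: K' = e0 3f 00 00 00.
K' ⊕ ipad = d6 09 36 36 36.
Inner input = d6 09 36 36 36 ∥ 5f 7d ad a0.
Inner hash: even-index sum = 607 mod 256 = 95; odd-index sum = 331 mod 256 = 75 → 5f 4b.

5f4b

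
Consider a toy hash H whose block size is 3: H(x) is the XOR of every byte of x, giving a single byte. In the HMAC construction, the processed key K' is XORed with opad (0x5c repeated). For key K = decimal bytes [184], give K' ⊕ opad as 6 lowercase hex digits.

e45c5c

Key decimal bytes [184] = b8 is 1 byte ≤ B = 3; zero-pad to 3 bytes: K' = b8 00 00.
XOR each byte with 0x5c: b8⊕5c=e4, 00⊕5c=5c, 00⊕5c=5c.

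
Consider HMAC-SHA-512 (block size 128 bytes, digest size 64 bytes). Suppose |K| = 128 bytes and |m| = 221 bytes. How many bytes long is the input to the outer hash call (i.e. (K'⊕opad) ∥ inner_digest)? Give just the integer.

Key is 128 ≤ 128 bytes, zero-padded: |K'| = 128.
Outer input = (K'⊕opad) ∥ H(inner) → 128 + 64 = 192 bytes.

192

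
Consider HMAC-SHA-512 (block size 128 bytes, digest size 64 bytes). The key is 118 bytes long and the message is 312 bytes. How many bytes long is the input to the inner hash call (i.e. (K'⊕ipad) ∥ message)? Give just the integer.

Key is 118 ≤ 128 bytes, zero-padded: |K'| = 128.
Inner input = (K'⊕ipad) ∥ m → 128 + 312 = 440 bytes.

440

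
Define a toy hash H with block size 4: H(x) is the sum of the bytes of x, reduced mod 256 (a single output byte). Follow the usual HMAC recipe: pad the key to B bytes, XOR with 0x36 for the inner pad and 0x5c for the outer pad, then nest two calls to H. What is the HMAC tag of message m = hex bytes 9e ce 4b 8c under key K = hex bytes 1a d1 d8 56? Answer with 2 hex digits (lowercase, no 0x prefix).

Key hex bytes 1a d1 d8 56 is exactly B = 4 bytes: K' = 1a d1 d8 56.
K' ⊕ ipad = 2c e7 ee 60.  K' ⊕ opad = 46 8d 84 0a.
Inner input = (K'⊕ipad) ∥ m = 2c e7 ee 60 ∥ 9e ce 4b 8c.
Inner hash: sum = 44+231+238+96+158+206+75+140 = 1188; mod 256 = 164 → a4.
Outer input = (K'⊕opad) ∥ inner = 46 8d 84 0a ∥ a4.
Outer hash (tag): sum = 70+141+132+10+164 = 517; mod 256 = 5 → 05.

05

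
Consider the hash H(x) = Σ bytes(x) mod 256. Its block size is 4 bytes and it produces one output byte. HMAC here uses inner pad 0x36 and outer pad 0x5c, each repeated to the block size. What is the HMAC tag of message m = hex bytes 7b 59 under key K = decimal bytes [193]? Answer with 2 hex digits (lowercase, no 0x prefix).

Key decimal bytes [193] = c1 is 1 byte ≤ B = 4; zero-pad to 4 bytes: K' = c1 00 00 00.
K' ⊕ ipad = f7 36 36 36.  K' ⊕ opad = 9d 5c 5c 5c.
Inner input = (K'⊕ipad) ∥ m = f7 36 36 36 ∥ 7b 59.
Inner hash: sum = 247+54+54+54+123+89 = 621; mod 256 = 109 → 6d.
Outer input = (K'⊕opad) ∥ inner = 9d 5c 5c 5c ∥ 6d.
Outer hash (tag): sum = 157+92+92+92+109 = 542; mod 256 = 30 → 1e.

1e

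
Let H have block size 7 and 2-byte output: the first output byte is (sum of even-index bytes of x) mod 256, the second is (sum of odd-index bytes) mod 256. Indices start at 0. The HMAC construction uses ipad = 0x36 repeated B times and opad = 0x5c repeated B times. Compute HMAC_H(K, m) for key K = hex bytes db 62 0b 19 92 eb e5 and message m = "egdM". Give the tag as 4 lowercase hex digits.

8e8f

Key hex bytes db 62 0b 19 92 eb e5 is exactly B = 7 bytes: K' = db 62 0b 19 92 eb e5.
K' ⊕ ipad = ed 54 3d 2f a4 dd d3.  K' ⊕ opad = 87 3e 57 45 ce b7 b9.
Inner input = (K'⊕ipad) ∥ m = ed 54 3d 2f a4 dd d3 ∥ 65 67 64 4d.
Inner hash: even-index sum = 853 mod 256 = 85; odd-index sum = 553 mod 256 = 41 → 55 29.
Outer input = (K'⊕opad) ∥ inner = 87 3e 57 45 ce b7 b9 ∥ 55 29.
Outer hash (tag): even-index sum = 654 mod 256 = 142; odd-index sum = 399 mod 256 = 143 → 8e 8f.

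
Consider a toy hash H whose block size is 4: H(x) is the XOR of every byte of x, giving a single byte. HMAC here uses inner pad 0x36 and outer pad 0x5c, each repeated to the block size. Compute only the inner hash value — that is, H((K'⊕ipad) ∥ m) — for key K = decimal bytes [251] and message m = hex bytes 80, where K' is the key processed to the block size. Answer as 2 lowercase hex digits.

7b

Key decimal bytes [251] = fb is 1 byte ≤ B = 4; zero-pad to 4 bytes: K' = fb 00 00 00.
K' ⊕ ipad = cd 36 36 36.
Inner input = cd 36 36 36 ∥ 80.
Inner hash: XOR cd⊕36⊕36⊕36⊕80 = 7b.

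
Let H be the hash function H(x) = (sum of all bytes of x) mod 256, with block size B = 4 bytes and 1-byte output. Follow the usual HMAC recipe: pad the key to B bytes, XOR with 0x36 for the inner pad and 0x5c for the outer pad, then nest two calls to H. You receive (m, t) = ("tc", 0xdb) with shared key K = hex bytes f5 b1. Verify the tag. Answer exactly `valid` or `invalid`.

Key hex bytes f5 b1 is 2 bytes ≤ B = 4; zero-pad to 4 bytes: K' = f5 b1 00 00.
K' ⊕ ipad = c3 87 36 36; K' ⊕ opad = a9 ed 5c 5c.
Inner hash: sum = 195+135+54+54+116+99 = 653; mod 256 = 141 → 8d.
Outer hash (recomputed tag): sum = 169+237+92+92+141 = 731; mod 256 = 219 → db.
Recomputed tag = db; claimed = db → match.

valid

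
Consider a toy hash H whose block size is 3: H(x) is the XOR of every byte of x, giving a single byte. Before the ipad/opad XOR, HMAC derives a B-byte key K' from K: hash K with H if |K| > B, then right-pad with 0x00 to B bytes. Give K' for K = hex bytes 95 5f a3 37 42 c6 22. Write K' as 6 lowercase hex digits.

f80000

|K| = 7 > B = 3, so first hash the key.
H(K): XOR 95⊕5f⊕a3⊕37⊕42⊕c6⊕22 = f8.
Zero-pad H(K) = f8 to 3 bytes: K' = f8 00 00.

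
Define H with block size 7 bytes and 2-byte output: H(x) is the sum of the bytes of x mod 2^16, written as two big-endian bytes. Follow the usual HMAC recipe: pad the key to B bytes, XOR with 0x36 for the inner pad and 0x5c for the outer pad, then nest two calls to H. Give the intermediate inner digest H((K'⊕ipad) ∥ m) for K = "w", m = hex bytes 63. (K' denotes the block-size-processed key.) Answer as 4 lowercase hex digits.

Key "w" = 77 is 1 byte ≤ B = 7; zero-pad to 7 bytes: K' = 77 00 00 00 00 00 00.
K' ⊕ ipad = 41 36 36 36 36 36 36.
Inner input = 41 36 36 36 36 36 36 ∥ 63.
Inner hash: sum = 65+54+54+54+54+54+54+99 = 488 → 01 e8.

01e8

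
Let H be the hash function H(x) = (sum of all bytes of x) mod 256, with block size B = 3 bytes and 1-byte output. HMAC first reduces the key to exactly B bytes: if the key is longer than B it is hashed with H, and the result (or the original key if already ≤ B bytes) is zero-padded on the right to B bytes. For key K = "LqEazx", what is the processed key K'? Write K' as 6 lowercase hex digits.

550000

|K| = 6 > B = 3, so first hash the key.
H(K): sum = 76+113+69+97+122+120 = 597; mod 256 = 85 → 55.
Zero-pad H(K) = 55 to 3 bytes: K' = 55 00 00.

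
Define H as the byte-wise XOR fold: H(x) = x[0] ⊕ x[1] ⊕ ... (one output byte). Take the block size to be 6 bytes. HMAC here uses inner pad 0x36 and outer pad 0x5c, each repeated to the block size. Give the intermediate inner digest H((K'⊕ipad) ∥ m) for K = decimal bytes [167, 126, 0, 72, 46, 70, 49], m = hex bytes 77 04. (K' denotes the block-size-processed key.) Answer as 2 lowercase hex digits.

Key decimal bytes [167, 126, 0, 72, 46, 70, 49] = a7 7e 00 48 2e 46 31 is 7 bytes > B = 6, so hash it first: H(key) = c8, then zero-pad to 6 bytes: K' = c8 00 00 00 00 00.
K' ⊕ ipad = fe 36 36 36 36 36.
Inner input = fe 36 36 36 36 36 ∥ 77 04.
Inner hash: XOR fe⊕36⊕36⊕36⊕36⊕36⊕77⊕04 = bb.

bb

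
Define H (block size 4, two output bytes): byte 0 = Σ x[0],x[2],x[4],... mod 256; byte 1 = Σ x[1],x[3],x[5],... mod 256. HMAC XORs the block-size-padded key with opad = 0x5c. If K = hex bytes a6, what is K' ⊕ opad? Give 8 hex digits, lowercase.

fa5c5c5c

Key hex bytes a6 is 1 byte ≤ B = 4; zero-pad to 4 bytes: K' = a6 00 00 00.
XOR each byte with 0x5c: a6⊕5c=fa, 00⊕5c=5c, 00⊕5c=5c, 00⊕5c=5c.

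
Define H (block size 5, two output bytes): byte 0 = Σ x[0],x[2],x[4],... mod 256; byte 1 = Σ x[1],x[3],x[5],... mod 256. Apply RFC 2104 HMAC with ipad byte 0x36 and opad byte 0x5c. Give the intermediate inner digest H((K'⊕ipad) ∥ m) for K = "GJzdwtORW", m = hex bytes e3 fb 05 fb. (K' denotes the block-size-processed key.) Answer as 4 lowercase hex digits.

Key "GJzdwtORW" = 47 4a 7a 64 77 74 4f 52 57 is 9 bytes > B = 5, so hash it first: H(key) = de 74, then zero-pad to 5 bytes: K' = de 74 00 00 00.
K' ⊕ ipad = e8 42 36 36 36.
Inner input = e8 42 36 36 36 ∥ e3 fb 05 fb.
Inner hash: even-index sum = 842 mod 256 = 74; odd-index sum = 352 mod 256 = 96 → 4a 60.

4a60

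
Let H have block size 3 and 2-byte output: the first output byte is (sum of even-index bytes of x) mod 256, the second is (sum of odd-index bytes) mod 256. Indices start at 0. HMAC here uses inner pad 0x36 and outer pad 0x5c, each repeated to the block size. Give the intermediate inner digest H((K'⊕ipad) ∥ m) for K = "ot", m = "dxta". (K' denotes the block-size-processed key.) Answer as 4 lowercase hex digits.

681a

Key "ot" = 6f 74 is 2 bytes ≤ B = 3; zero-pad to 3 bytes: K' = 6f 74 00.
K' ⊕ ipad = 59 42 36.
Inner input = 59 42 36 ∥ 64 78 74 61.
Inner hash: even-index sum = 360 mod 256 = 104; odd-index sum = 282 mod 256 = 26 → 68 1a.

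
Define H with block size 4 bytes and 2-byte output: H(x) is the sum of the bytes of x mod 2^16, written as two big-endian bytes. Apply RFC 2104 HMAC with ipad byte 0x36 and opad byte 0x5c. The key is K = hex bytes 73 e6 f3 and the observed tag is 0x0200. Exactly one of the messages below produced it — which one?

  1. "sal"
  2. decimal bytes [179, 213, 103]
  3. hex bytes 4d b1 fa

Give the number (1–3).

Key hex bytes 73 e6 f3 is 3 bytes ≤ B = 4; zero-pad to 4 bytes: K' = 73 e6 f3 00.
K' ⊕ ipad = 45 d0 c5 36; K' ⊕ opad = 2f ba af 5c.
m1: inner = H(45 d0 c5 36 73 61 6c) = 03 50; tag = H(2f ba af 5c 03 50) = 0247
m2: inner = H(45 d0 c5 36 b3 d5 67) = 03 ff; tag = H(2f ba af 5c 03 ff) = 02f6
m3: inner = H(45 d0 c5 36 4d b1 fa) = 04 08; tag = H(2f ba af 5c 04 08) = 0200 ← matches

3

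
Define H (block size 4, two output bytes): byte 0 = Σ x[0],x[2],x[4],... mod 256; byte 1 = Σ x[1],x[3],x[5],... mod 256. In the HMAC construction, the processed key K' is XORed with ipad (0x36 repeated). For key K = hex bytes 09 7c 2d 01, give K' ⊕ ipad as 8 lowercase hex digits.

Key hex bytes 09 7c 2d 01 is exactly B = 4 bytes: K' = 09 7c 2d 01.
XOR each byte with 0x36: 09⊕36=3f, 7c⊕36=4a, 2d⊕36=1b, 01⊕36=37.

3f4a1b37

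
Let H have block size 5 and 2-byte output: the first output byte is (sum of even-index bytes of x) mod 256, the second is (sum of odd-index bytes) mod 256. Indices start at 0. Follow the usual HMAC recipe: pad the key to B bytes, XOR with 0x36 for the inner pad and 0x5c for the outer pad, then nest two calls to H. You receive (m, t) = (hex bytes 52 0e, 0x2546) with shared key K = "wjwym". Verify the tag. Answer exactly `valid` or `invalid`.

invalid

Key "wjwym" = 77 6a 77 79 6d is exactly B = 5 bytes: K' = 77 6a 77 79 6d.
K' ⊕ ipad = 41 5c 41 4f 5b; K' ⊕ opad = 2b 36 2b 25 31.
Inner hash: even-index sum = 235 mod 256 = 235; odd-index sum = 253 mod 256 = 253 → eb fd.
Outer hash (recomputed tag): even-index sum = 388 mod 256 = 132; odd-index sum = 326 mod 256 = 70 → 84 46.
Recomputed tag = 8446; claimed = 2546 → mismatch.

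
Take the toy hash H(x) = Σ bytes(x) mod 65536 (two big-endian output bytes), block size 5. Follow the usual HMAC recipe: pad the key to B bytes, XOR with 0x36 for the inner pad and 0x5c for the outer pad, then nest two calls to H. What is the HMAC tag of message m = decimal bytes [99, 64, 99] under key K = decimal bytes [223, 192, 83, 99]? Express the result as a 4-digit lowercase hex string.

Key decimal bytes [223, 192, 83, 99] = df c0 53 63 is 4 bytes ≤ B = 5; zero-pad to 5 bytes: K' = df c0 53 63 00.
K' ⊕ ipad = e9 f6 65 55 36.  K' ⊕ opad = 83 9c 0f 3f 5c.
Inner input = (K'⊕ipad) ∥ m = e9 f6 65 55 36 ∥ 63 40 63.
Inner hash: sum = 233+246+101+85+54+99+64+99 = 981 → 03 d5.
Outer input = (K'⊕opad) ∥ inner = 83 9c 0f 3f 5c ∥ 03 d5.
Outer hash (tag): sum = 131+156+15+63+92+3+213 = 673 → 02 a1.

02a1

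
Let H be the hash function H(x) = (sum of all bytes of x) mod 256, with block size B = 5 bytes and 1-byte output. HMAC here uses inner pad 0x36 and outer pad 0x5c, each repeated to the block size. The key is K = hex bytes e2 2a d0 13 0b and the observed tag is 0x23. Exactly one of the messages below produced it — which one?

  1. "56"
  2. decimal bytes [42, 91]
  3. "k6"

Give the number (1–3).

Key hex bytes e2 2a d0 13 0b is exactly B = 5 bytes: K' = e2 2a d0 13 0b.
K' ⊕ ipad = d4 1c e6 25 3d; K' ⊕ opad = be 76 8c 4f 57.
m1: inner = H(d4 1c e6 25 3d 35 36) = a3; tag = H(be 76 8c 4f 57 a3) = 09
m2: inner = H(d4 1c e6 25 3d 2a 5b) = bd; tag = H(be 76 8c 4f 57 bd) = 23 ← matches
m3: inner = H(d4 1c e6 25 3d 6b 36) = d9; tag = H(be 76 8c 4f 57 d9) = 3f

2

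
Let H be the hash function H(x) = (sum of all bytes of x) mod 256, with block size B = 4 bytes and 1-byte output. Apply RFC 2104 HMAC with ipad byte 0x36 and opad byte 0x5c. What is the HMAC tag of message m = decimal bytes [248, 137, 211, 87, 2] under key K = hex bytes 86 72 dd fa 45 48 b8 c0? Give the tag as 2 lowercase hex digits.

Key hex bytes 86 72 dd fa 45 48 b8 c0 is 8 bytes > B = 4, so hash it first: H(key) = d4, then zero-pad to 4 bytes: K' = d4 00 00 00.
K' ⊕ ipad = e2 36 36 36.  K' ⊕ opad = 88 5c 5c 5c.
Inner input = (K'⊕ipad) ∥ m = e2 36 36 36 ∥ f8 89 d3 57 02.
Inner hash: sum = 226+54+54+54+248+137+211+87+2 = 1073; mod 256 = 49 → 31.
Outer input = (K'⊕opad) ∥ inner = 88 5c 5c 5c ∥ 31.
Outer hash (tag): sum = 136+92+92+92+49 = 461; mod 256 = 205 → cd.

cd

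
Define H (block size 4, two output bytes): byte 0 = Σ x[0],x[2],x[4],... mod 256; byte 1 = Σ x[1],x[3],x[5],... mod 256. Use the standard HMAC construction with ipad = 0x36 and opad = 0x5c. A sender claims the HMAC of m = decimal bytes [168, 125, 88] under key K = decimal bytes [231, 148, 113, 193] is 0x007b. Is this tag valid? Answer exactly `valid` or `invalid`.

Key decimal bytes [231, 148, 113, 193] = e7 94 71 c1 is exactly B = 4 bytes: K' = e7 94 71 c1.
K' ⊕ ipad = d1 a2 47 f7; K' ⊕ opad = bb c8 2d 9d.
Inner hash: even-index sum = 536 mod 256 = 24; odd-index sum = 534 mod 256 = 22 → 18 16.
Outer hash (recomputed tag): even-index sum = 256 mod 256 = 0; odd-index sum = 379 mod 256 = 123 → 00 7b.
Recomputed tag = 007b; claimed = 007b → match.

valid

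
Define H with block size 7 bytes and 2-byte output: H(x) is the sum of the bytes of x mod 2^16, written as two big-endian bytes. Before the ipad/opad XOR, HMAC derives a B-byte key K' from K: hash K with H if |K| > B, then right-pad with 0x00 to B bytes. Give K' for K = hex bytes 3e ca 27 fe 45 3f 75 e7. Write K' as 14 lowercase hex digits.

040d0000000000

|K| = 8 > B = 7, so first hash the key.
H(K): sum = 62+202+39+254+69+63+117+231 = 1037 → 04 0d.
Zero-pad H(K) = 04 0d to 7 bytes: K' = 04 0d 00 00 00 00 00.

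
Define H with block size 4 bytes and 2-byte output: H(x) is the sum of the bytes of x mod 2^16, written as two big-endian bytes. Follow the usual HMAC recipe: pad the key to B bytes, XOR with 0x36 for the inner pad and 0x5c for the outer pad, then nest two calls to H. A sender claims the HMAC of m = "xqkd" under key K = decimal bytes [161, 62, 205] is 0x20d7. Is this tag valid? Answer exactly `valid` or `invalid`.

invalid

Key decimal bytes [161, 62, 205] = a1 3e cd is 3 bytes ≤ B = 4; zero-pad to 4 bytes: K' = a1 3e cd 00.
K' ⊕ ipad = 97 08 fb 36; K' ⊕ opad = fd 62 91 5c.
Inner hash: sum = 151+8+251+54+120+113+107+100 = 904 → 03 88.
Outer hash (recomputed tag): sum = 253+98+145+92+3+136 = 727 → 02 d7.
Recomputed tag = 02d7; claimed = 20d7 → mismatch.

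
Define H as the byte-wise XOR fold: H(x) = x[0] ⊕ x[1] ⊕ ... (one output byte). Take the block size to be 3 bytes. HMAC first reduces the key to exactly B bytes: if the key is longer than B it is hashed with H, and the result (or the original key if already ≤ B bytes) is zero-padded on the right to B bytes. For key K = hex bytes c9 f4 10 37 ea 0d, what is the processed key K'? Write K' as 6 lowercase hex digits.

fd0000

|K| = 6 > B = 3, so first hash the key.
H(K): XOR c9⊕f4⊕10⊕37⊕ea⊕0d = fd.
Zero-pad H(K) = fd to 3 bytes: K' = fd 00 00.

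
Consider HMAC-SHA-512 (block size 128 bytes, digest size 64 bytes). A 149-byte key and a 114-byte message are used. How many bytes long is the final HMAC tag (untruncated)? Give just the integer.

64

The tag is one SHA-512 digest: 64 bytes.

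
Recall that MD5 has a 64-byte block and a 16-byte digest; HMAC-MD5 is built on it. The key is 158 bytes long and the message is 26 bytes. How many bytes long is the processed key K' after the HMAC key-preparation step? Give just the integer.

Key is 158 > 64 bytes, so it is hashed to 16 bytes then zero-padded to 64: |K'| = 64.

64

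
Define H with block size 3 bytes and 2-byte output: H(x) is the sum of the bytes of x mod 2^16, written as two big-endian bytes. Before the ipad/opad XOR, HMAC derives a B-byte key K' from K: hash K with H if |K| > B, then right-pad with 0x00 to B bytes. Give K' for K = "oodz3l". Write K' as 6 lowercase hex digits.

|K| = 6 > B = 3, so first hash the key.
H(K): sum = 111+111+100+122+51+108 = 603 → 02 5b.
Zero-pad H(K) = 02 5b to 3 bytes: K' = 02 5b 00.

025b00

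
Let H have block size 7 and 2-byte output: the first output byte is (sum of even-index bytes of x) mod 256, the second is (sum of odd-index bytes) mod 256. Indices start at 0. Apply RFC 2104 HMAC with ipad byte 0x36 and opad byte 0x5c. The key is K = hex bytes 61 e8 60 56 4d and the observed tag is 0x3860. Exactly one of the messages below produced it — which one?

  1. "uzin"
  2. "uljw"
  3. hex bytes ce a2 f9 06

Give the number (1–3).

Key hex bytes 61 e8 60 56 4d is 5 bytes ≤ B = 7; zero-pad to 7 bytes: K' = 61 e8 60 56 4d 00 00.
K' ⊕ ipad = 57 de 56 60 7b 36 36; K' ⊕ opad = 3d b4 3c 0a 11 5c 5c.
m1: inner = H(57 de 56 60 7b 36 36 75 7a 69 6e) = 46 52; tag = H(3d b4 3c 0a 11 5c 5c 46 52) = 3860 ← matches
m2: inner = H(57 de 56 60 7b 36 36 75 6c 6a 77) = 41 53; tag = H(3d b4 3c 0a 11 5c 5c 41 53) = 395b
m3: inner = H(57 de 56 60 7b 36 36 ce a2 f9 06) = 06 3b; tag = H(3d b4 3c 0a 11 5c 5c 06 3b) = 2120

1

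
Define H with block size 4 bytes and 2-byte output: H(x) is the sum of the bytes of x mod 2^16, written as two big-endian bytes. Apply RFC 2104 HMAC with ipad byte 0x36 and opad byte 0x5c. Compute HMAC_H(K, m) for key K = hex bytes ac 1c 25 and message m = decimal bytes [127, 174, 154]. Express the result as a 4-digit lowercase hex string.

Key hex bytes ac 1c 25 is 3 bytes ≤ B = 4; zero-pad to 4 bytes: K' = ac 1c 25 00.
K' ⊕ ipad = 9a 2a 13 36.  K' ⊕ opad = f0 40 79 5c.
Inner input = (K'⊕ipad) ∥ m = 9a 2a 13 36 ∥ 7f ae 9a.
Inner hash: sum = 154+42+19+54+127+174+154 = 724 → 02 d4.
Outer input = (K'⊕opad) ∥ inner = f0 40 79 5c ∥ 02 d4.
Outer hash (tag): sum = 240+64+121+92+2+212 = 731 → 02 db.

02db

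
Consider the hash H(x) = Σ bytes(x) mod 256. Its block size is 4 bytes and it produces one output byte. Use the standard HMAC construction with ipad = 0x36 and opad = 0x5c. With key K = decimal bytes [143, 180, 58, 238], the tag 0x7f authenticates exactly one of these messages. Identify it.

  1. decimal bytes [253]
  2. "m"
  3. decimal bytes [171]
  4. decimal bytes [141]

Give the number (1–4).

Key decimal bytes [143, 180, 58, 238] = 8f b4 3a ee is exactly B = 4 bytes: K' = 8f b4 3a ee.
K' ⊕ ipad = b9 82 0c d8; K' ⊕ opad = d3 e8 66 b2.
m1: inner = H(b9 82 0c d8 fd) = 1c; tag = H(d3 e8 66 b2 1c) = ef
m2: inner = H(b9 82 0c d8 6d) = 8c; tag = H(d3 e8 66 b2 8c) = 5f
m3: inner = H(b9 82 0c d8 ab) = ca; tag = H(d3 e8 66 b2 ca) = 9d
m4: inner = H(b9 82 0c d8 8d) = ac; tag = H(d3 e8 66 b2 ac) = 7f ← matches

4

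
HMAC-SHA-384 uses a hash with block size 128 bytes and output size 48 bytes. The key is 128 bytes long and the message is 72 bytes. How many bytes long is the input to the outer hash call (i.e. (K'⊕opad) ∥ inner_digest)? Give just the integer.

Key is 128 ≤ 128 bytes, zero-padded: |K'| = 128.
Outer input = (K'⊕opad) ∥ H(inner) → 128 + 48 = 176 bytes.

176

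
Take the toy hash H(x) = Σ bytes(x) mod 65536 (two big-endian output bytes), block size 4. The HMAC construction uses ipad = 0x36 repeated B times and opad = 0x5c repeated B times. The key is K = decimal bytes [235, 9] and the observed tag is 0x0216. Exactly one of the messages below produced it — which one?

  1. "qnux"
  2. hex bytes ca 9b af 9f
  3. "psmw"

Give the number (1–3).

Key decimal bytes [235, 9] = eb 09 is 2 bytes ≤ B = 4; zero-pad to 4 bytes: K' = eb 09 00 00.
K' ⊕ ipad = dd 3f 36 36; K' ⊕ opad = b7 55 5c 5c.
m1: inner = H(dd 3f 36 36 71 6e 75 78) = 03 54; tag = H(b7 55 5c 5c 03 54) = 021b
m2: inner = H(dd 3f 36 36 ca 9b af 9f) = 04 3b; tag = H(b7 55 5c 5c 04 3b) = 0203
m3: inner = H(dd 3f 36 36 70 73 6d 77) = 03 4f; tag = H(b7 55 5c 5c 03 4f) = 0216 ← matches

3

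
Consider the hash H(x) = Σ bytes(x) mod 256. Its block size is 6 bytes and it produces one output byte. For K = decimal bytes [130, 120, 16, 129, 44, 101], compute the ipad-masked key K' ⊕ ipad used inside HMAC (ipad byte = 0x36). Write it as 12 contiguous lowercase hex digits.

Key decimal bytes [130, 120, 16, 129, 44, 101] = 82 78 10 81 2c 65 is exactly B = 6 bytes: K' = 82 78 10 81 2c 65.
XOR each byte with 0x36: 82⊕36=b4, 78⊕36=4e, 10⊕36=26, 81⊕36=b7, 2c⊕36=1a, 65⊕36=53.

b44e26b71a53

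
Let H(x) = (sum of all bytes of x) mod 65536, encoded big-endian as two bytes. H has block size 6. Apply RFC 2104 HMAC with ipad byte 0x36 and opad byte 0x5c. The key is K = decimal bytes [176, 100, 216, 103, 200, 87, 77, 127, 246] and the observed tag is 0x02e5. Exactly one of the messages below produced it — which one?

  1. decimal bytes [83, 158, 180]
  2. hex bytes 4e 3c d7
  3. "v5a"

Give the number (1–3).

1

Key decimal bytes [176, 100, 216, 103, 200, 87, 77, 127, 246] = b0 64 d8 67 c8 57 4d 7f f6 is 9 bytes > B = 6, so hash it first: H(key) = 05 34, then zero-pad to 6 bytes: K' = 05 34 00 00 00 00.
K' ⊕ ipad = 33 02 36 36 36 36; K' ⊕ opad = 59 68 5c 5c 5c 5c.
m1: inner = H(33 02 36 36 36 36 53 9e b4) = 02 b2; tag = H(59 68 5c 5c 5c 5c 02 b2) = 02e5 ← matches
m2: inner = H(33 02 36 36 36 36 4e 3c d7) = 02 6e; tag = H(59 68 5c 5c 5c 5c 02 6e) = 02a1
m3: inner = H(33 02 36 36 36 36 76 35 61) = 02 19; tag = H(59 68 5c 5c 5c 5c 02 19) = 024c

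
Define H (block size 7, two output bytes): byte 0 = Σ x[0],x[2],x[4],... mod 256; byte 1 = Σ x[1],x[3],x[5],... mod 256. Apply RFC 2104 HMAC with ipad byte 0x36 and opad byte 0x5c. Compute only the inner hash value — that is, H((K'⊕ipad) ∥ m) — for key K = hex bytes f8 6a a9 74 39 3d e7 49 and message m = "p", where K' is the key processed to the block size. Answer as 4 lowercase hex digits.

992e

Key hex bytes f8 6a a9 74 39 3d e7 49 is 8 bytes > B = 7, so hash it first: H(key) = c1 64, then zero-pad to 7 bytes: K' = c1 64 00 00 00 00 00.
K' ⊕ ipad = f7 52 36 36 36 36 36.
Inner input = f7 52 36 36 36 36 36 ∥ 70.
Inner hash: even-index sum = 409 mod 256 = 153; odd-index sum = 302 mod 256 = 46 → 99 2e.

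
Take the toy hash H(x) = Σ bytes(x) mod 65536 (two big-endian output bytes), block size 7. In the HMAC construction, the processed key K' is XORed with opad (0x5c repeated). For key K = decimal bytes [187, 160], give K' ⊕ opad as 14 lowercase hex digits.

e7fc5c5c5c5c5c

Key decimal bytes [187, 160] = bb a0 is 2 bytes ≤ B = 7; zero-pad to 7 bytes: K' = bb a0 00 00 00 00 00.
XOR each byte with 0x5c: bb⊕5c=e7, a0⊕5c=fc, 00⊕5c=5c, 00⊕5c=5c, 00⊕5c=5c, 00⊕5c=5c, 00⊕5c=5c.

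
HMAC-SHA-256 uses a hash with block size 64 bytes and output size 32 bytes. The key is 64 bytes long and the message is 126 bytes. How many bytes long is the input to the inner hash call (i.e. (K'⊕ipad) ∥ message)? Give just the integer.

190

Key is 64 ≤ 64 bytes, zero-padded: |K'| = 64.
Inner input = (K'⊕ipad) ∥ m → 64 + 126 = 190 bytes.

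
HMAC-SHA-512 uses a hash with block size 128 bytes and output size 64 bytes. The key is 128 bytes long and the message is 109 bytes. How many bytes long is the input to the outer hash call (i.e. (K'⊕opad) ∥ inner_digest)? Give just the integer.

Key is 128 ≤ 128 bytes, zero-padded: |K'| = 128.
Outer input = (K'⊕opad) ∥ H(inner) → 128 + 64 = 192 bytes.

192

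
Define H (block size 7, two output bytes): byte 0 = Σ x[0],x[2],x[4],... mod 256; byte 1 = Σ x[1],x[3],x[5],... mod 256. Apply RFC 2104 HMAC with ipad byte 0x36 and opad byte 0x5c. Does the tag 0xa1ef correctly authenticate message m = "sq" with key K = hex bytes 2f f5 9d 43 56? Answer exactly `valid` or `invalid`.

invalid

Key hex bytes 2f f5 9d 43 56 is 5 bytes ≤ B = 7; zero-pad to 7 bytes: K' = 2f f5 9d 43 56 00 00.
K' ⊕ ipad = 19 c3 ab 75 60 36 36; K' ⊕ opad = 73 a9 c1 1f 0a 5c 5c.
Inner hash: even-index sum = 459 mod 256 = 203; odd-index sum = 481 mod 256 = 225 → cb e1.
Outer hash (recomputed tag): even-index sum = 635 mod 256 = 123; odd-index sum = 495 mod 256 = 239 → 7b ef.
Recomputed tag = 7bef; claimed = a1ef → mismatch.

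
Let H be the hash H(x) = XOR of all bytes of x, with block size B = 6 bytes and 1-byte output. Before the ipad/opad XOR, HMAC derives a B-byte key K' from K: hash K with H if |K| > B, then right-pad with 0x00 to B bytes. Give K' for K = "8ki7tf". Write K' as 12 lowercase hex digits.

Key "8ki7tf" = 38 6b 69 37 74 66 is exactly B = 6 bytes: K' = 38 6b 69 37 74 66.

386b69377466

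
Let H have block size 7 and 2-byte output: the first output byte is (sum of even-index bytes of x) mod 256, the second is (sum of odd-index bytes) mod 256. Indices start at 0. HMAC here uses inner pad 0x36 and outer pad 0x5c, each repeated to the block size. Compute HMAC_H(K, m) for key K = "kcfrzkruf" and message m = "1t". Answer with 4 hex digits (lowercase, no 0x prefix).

Key "kcfrzkruf" = 6b 63 66 72 7a 6b 72 75 66 is 9 bytes > B = 7, so hash it first: H(key) = 23 b5, then zero-pad to 7 bytes: K' = 23 b5 00 00 00 00 00.
K' ⊕ ipad = 15 83 36 36 36 36 36.  K' ⊕ opad = 7f e9 5c 5c 5c 5c 5c.
Inner input = (K'⊕ipad) ∥ m = 15 83 36 36 36 36 36 ∥ 31 74.
Inner hash: even-index sum = 299 mod 256 = 43; odd-index sum = 288 mod 256 = 32 → 2b 20.
Outer input = (K'⊕opad) ∥ inner = 7f e9 5c 5c 5c 5c 5c ∥ 2b 20.
Outer hash (tag): even-index sum = 435 mod 256 = 179; odd-index sum = 460 mod 256 = 204 → b3 cc.

b3cc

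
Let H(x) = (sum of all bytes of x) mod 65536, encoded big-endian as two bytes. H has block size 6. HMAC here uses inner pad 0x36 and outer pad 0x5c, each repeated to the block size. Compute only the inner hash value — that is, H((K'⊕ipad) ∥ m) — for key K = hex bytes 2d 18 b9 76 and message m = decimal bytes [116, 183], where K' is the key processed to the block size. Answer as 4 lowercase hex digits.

Key hex bytes 2d 18 b9 76 is 4 bytes ≤ B = 6; zero-pad to 6 bytes: K' = 2d 18 b9 76 00 00.
K' ⊕ ipad = 1b 2e 8f 40 36 36.
Inner input = 1b 2e 8f 40 36 36 ∥ 74 b7.
Inner hash: sum = 27+46+143+64+54+54+116+183 = 687 → 02 af.

02af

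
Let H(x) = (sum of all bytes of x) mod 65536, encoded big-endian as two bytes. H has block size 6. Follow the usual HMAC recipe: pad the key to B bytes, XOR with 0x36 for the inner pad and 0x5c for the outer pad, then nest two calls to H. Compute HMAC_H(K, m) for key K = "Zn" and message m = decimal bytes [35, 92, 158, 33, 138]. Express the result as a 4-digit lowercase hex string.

020f

Key "Zn" = 5a 6e is 2 bytes ≤ B = 6; zero-pad to 6 bytes: K' = 5a 6e 00 00 00 00.
K' ⊕ ipad = 6c 58 36 36 36 36.  K' ⊕ opad = 06 32 5c 5c 5c 5c.
Inner input = (K'⊕ipad) ∥ m = 6c 58 36 36 36 36 ∥ 23 5c 9e 21 8a.
Inner hash: sum = 108+88+54+54+54+54+35+92+158+33+138 = 868 → 03 64.
Outer input = (K'⊕opad) ∥ inner = 06 32 5c 5c 5c 5c ∥ 03 64.
Outer hash (tag): sum = 6+50+92+92+92+92+3+100 = 527 → 02 0f.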